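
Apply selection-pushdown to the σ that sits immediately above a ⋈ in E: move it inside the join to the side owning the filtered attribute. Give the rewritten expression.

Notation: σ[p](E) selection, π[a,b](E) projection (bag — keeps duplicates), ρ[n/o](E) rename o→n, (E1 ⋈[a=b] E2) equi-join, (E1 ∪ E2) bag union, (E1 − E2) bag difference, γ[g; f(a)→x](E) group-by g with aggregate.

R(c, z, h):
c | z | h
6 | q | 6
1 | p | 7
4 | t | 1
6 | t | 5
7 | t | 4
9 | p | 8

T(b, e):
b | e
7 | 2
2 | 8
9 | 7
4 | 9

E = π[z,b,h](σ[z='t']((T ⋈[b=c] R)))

σ filters on z, owned by the right side.
E' = π[z,b,h]((T ⋈[b=c] σ[z='t'](R)))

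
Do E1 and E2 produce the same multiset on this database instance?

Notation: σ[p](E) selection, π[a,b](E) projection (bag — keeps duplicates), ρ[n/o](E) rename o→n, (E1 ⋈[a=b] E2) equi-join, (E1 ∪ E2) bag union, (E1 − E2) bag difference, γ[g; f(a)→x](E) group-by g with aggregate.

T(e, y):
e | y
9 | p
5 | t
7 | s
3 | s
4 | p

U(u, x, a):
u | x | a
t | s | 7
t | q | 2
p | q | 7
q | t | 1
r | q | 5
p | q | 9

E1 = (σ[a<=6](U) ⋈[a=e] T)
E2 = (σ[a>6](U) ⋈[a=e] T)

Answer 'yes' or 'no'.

E1 subexpression sizes:
  U → 6
  σ[a<=6](U) → 3
  T → 5
  (σ[a<=6](U) ⋈[a=e] T) → 1
E2 subexpression sizes:
  U → 6
  σ[a>6](U) → 3
  T → 5
  (σ[a>6](U) ⋈[a=e] T) → 3

E1 result:
u | x | a | e | y
r | q | 5 | 5 | t
E2 result:
u | x | a | e | y
p | q | 7 | 7 | s
p | q | 9 | 9 | p
t | s | 7 | 7 | s
Witness: ('r', 'q', 5, 5, 't') appears 1× in E1 but 0× in E2.

no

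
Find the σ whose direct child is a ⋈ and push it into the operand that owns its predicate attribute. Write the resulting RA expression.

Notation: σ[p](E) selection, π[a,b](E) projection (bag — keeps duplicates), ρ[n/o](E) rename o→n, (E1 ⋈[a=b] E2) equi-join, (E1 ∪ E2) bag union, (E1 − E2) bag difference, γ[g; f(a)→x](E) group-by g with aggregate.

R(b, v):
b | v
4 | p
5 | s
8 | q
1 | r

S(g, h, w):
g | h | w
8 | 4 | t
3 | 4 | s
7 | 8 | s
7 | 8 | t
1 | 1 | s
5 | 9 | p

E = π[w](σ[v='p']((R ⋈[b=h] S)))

σ filters on v, owned by the left side.
E' = π[w]((σ[v='p'](R) ⋈[b=h] S))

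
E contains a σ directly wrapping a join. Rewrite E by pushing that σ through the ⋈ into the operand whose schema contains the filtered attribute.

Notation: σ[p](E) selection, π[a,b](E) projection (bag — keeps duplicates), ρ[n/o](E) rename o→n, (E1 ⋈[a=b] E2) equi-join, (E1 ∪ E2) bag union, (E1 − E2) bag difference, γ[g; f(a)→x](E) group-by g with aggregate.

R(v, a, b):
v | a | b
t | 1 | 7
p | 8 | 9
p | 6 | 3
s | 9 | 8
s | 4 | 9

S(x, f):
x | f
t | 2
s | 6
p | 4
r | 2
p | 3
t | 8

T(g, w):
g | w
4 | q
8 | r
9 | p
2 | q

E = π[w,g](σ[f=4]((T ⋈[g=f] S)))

σ filters on f, owned by the right side.
E' = π[w,g]((T ⋈[g=f] σ[f=4](S)))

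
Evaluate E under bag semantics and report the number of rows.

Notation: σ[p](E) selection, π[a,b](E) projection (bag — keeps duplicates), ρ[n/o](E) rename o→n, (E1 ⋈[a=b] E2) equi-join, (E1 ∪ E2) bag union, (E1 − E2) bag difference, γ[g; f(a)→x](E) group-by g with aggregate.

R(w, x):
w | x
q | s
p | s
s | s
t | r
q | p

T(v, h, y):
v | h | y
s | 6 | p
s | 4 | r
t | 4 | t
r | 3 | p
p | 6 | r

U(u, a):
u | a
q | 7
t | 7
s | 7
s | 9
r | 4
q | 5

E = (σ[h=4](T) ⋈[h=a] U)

Per-node cardinality:
  T → 5
  σ[h=4](T) → 2
  U → 6
  (σ[h=4](T) ⋈[h=a] U) → 2

|E| = 2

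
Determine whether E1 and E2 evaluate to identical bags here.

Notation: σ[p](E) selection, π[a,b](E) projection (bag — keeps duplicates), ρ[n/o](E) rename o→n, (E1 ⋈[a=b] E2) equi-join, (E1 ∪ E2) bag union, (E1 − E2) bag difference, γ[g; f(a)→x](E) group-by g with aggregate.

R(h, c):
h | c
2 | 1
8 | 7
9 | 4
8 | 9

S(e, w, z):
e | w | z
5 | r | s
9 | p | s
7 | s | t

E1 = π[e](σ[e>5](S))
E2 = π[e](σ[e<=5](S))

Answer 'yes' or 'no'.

E1 per-node cardinality:
  S → 3
  σ[e>5](S) → 2
  π[e](σ[e>5](S)) → 2
E2 per-node cardinality:
  S → 3
  σ[e<=5](S) → 1
  π[e](σ[e<=5](S)) → 1

E1 result:
e
7
9
E2 result:
e
5
Witness: (7,) appears 1× in E1 but 0× in E2.

no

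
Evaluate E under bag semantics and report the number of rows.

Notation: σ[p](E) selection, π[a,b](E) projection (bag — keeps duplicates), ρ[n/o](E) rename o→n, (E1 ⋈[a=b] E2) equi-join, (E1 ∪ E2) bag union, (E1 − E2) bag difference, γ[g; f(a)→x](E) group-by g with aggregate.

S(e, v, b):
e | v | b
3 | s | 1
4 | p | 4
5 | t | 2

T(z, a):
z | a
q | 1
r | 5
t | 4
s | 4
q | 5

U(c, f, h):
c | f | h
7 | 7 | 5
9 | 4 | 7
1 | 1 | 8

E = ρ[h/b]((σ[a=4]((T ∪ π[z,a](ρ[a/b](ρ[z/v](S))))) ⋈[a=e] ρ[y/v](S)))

Subexpression sizes:
  T → 5
  S → 3
  ρ[z/v](S) → 3
  ρ[a/b](ρ[z/v](S)) → 3
  π[z,a](ρ[a/b](ρ[z/v](S))) → 3
  (T ∪ π[z,a](ρ[a/b](ρ[z/v](S)))) → 8
  σ[a=4]((T ∪ π[z,a](ρ[a/b](ρ[z/v](S))))) → 3
  S → 3
  ρ[y/v](S) → 3
  (σ[a=4]((T ∪ π[z,a](ρ[a/b](ρ[z/v](S))))) ⋈[a=e] ρ[y/v](S)) → 3
  ρ[h/b]((σ[a=4]((T ∪ π[z,a](ρ[a/b](ρ[z/v](S))))) ⋈[a=e] ρ[y/v](S))) → 3

|E| = 3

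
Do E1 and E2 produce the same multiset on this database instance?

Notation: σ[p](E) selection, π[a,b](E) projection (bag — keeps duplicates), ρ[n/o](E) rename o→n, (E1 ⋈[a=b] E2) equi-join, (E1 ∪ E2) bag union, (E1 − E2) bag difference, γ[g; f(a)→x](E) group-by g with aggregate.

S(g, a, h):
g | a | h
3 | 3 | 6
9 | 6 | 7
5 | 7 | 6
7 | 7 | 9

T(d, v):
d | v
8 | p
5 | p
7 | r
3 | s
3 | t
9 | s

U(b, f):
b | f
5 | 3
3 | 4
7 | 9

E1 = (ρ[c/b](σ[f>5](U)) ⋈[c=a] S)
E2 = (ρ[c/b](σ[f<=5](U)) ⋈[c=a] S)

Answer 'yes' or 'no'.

E1 subexpression sizes:
  U → 3
  σ[f>5](U) → 1
  ρ[c/b](σ[f>5](U)) → 1
  S → 4
  (ρ[c/b](σ[f>5](U)) ⋈[c=a] S) → 2
E2 subexpression sizes:
  U → 3
  σ[f<=5](U) → 2
  ρ[c/b](σ[f<=5](U)) → 2
  S → 4
  (ρ[c/b](σ[f<=5](U)) ⋈[c=a] S) → 1

E1 result:
c | f | g | a | h
7 | 9 | 5 | 7 | 6
7 | 9 | 7 | 7 | 9
E2 result:
c | f | g | a | h
3 | 4 | 3 | 3 | 6
Witness: (7, 9, 5, 7, 6) appears 1× in E1 but 0× in E2.

no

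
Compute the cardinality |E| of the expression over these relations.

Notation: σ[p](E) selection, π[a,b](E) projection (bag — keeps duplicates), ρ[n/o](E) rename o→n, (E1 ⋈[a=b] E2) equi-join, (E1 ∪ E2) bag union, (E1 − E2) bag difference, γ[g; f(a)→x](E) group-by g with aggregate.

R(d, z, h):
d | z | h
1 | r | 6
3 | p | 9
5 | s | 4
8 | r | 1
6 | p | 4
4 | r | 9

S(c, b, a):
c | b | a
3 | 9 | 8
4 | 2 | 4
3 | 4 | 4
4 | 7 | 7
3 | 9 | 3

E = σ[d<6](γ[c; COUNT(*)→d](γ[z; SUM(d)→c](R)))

Stepwise |·|:
  R → 6
  γ[z; SUM(d)→c](R) → 3
  γ[c; COUNT(*)→d](γ[z; SUM(d)→c](R)) → 3
  σ[d<6](γ[c; COUNT(*)→d](γ[z; SUM(d)→c](R))) → 3

|E| = 3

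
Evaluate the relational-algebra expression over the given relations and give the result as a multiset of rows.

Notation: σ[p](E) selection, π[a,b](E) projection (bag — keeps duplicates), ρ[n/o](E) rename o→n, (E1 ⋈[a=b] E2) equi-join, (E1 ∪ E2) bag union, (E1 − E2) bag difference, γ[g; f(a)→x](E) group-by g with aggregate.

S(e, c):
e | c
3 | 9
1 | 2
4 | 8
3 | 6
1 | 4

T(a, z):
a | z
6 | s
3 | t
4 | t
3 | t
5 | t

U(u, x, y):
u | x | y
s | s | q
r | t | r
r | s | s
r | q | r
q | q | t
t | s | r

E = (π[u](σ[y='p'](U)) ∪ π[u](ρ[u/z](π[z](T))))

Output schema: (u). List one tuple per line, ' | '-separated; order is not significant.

Subexpression sizes:
  U → 6
  σ[y='p'](U) → 0
  π[u](σ[y='p'](U)) → 0
  T → 5
  π[z](T) → 5
  ρ[u/z](π[z](T)) → 5
  π[u](ρ[u/z](π[z](T))) → 5
  (π[u](σ[y='p'](U)) ∪ π[u](ρ[u/z](π[z](T)))) → 5

== RESULT ==
u
s
t
t
t
t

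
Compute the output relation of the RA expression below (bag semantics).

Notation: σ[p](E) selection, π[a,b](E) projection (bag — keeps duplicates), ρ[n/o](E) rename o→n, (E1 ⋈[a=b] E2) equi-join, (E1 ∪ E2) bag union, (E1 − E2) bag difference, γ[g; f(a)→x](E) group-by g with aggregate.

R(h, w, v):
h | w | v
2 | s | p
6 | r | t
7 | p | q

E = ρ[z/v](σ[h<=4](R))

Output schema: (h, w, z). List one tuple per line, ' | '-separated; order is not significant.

Stepwise |·|:
  R → 3
  σ[h<=4](R) → 1
  ρ[z/v](σ[h<=4](R)) → 1

== RESULT ==
h | w | z
2 | s | p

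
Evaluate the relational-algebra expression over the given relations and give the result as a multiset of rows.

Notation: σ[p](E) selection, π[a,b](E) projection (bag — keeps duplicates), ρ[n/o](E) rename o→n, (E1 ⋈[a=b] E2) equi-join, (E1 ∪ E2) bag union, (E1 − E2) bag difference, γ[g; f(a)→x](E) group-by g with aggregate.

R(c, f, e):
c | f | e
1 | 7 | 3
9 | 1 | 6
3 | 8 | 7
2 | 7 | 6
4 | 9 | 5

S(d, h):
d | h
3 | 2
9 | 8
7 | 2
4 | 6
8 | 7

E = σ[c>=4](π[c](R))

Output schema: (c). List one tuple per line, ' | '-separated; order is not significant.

Per-node cardinality:
  R → 5
  π[c](R) → 5
  σ[c>=4](π[c](R)) → 2

== RESULT ==
c
4
9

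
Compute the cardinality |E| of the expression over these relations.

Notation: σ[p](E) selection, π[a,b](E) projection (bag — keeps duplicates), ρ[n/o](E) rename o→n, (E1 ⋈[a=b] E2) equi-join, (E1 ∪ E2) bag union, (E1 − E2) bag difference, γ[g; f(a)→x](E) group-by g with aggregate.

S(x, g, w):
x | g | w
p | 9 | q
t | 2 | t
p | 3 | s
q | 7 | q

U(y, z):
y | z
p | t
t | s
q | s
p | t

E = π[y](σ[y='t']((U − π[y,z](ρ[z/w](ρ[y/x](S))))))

Per-node cardinality:
  U → 4
  S → 4
  ρ[y/x](S) → 4
  ρ[z/w](ρ[y/x](S)) → 4
  π[y,z](ρ[z/w](ρ[y/x](S))) → 4
  (U − π[y,z](ρ[z/w](ρ[y/x](S)))) → 4
  σ[y='t']((U − π[y,z](ρ[z/w](ρ[y/x](S))))) → 1
  π[y](σ[y='t']((U − π[y,z](ρ[z/w](ρ[y/x](S)))))) → 1

|E| = 1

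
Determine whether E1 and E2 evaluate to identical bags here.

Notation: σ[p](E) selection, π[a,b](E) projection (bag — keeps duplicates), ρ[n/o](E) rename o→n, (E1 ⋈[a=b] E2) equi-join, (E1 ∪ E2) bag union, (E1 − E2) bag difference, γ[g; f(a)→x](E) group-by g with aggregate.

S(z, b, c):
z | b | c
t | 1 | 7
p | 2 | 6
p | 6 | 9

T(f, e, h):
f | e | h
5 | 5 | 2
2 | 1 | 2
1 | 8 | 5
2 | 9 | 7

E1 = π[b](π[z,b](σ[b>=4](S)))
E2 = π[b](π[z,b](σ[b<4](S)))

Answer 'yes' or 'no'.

E1 per-node cardinality:
  S → 3
  σ[b>=4](S) → 1
  π[z,b](σ[b>=4](S)) → 1
  π[b](π[z,b](σ[b>=4](S))) → 1
E2 per-node cardinality:
  S → 3
  σ[b<4](S) → 2
  π[z,b](σ[b<4](S)) → 2
  π[b](π[z,b](σ[b<4](S))) → 2

E1 result:
b
6
E2 result:
b
1
2
Witness: (6,) appears 1× in E1 but 0× in E2.

no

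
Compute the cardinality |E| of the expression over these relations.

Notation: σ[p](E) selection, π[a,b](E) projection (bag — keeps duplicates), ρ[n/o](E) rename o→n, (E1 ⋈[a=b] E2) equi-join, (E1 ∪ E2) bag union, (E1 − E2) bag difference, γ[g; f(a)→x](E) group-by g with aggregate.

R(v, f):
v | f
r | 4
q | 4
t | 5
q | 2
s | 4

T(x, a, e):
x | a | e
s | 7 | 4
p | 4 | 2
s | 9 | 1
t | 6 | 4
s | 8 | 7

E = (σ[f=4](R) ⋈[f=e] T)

Per-node cardinality:
  R → 5
  σ[f=4](R) → 3
  T → 5
  (σ[f=4](R) ⋈[f=e] T) → 6

|E| = 6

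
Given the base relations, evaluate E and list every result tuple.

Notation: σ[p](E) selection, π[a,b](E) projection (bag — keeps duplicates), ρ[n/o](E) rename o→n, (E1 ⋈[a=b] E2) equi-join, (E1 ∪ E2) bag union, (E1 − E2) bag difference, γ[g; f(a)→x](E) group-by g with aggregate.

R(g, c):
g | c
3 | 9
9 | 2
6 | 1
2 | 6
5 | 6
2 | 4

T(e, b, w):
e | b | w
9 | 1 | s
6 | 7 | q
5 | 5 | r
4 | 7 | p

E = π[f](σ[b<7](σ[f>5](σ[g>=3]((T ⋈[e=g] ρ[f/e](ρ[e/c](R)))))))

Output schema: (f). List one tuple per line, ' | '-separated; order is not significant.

Stepwise |·|:
  T → 4
  R → 6
  ρ[e/c](R) → 6
  ρ[f/e](ρ[e/c](R)) → 6
  (T ⋈[e=g] ρ[f/e](ρ[e/c](R))) → 3
  σ[g>=3]((T ⋈[e=g] ρ[f/e](ρ[e/c](R)))) → 3
  σ[f>5](σ[g>=3]((T ⋈[e=g] ρ[f/e](ρ[e/c](R))))) → 1
  σ[b<7](σ[f>5](σ[g>=3]((T ⋈[e=g] ρ[f/e](ρ[e/c](R)))))) → 1
  π[f](σ[b<7](σ[f>5](σ[g>=3]((T ⋈[e=g] ρ[f/e](ρ[e/c](R))))))) → 1

== RESULT ==
f
6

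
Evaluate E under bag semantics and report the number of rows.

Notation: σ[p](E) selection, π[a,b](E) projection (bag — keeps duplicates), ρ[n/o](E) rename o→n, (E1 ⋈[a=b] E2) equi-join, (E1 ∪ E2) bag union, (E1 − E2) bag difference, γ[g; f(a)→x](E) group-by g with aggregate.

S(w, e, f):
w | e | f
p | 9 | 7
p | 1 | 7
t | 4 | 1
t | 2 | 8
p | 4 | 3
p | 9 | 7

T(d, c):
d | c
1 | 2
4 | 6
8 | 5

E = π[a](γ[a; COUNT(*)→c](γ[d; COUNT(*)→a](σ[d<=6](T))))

Subexpression sizes:
  T → 3
  σ[d<=6](T) → 2
  γ[d; COUNT(*)→a](σ[d<=6](T)) → 2
  γ[a; COUNT(*)→c](γ[d; COUNT(*)→a](σ[d<=6](T))) → 1
  π[a](γ[a; COUNT(*)→c](γ[d; COUNT(*)→a](σ[d<=6](T)))) → 1

|E| = 1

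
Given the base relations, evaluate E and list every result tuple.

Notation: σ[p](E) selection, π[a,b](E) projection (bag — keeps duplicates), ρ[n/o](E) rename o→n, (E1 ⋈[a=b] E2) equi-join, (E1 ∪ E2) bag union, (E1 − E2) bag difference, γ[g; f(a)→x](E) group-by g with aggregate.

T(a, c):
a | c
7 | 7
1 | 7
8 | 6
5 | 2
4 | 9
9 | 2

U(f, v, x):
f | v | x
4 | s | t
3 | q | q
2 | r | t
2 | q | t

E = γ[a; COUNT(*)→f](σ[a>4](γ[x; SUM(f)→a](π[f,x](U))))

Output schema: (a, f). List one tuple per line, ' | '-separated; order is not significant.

Subexpression sizes:
  U → 4
  π[f,x](U) → 4
  γ[x; SUM(f)→a](π[f,x](U)) → 2
  σ[a>4](γ[x; SUM(f)→a](π[f,x](U))) → 1
  γ[a; COUNT(*)→f](σ[a>4](γ[x; SUM(f)→a](π[f,x](U)))) → 1

== RESULT ==
a | f
8 | 1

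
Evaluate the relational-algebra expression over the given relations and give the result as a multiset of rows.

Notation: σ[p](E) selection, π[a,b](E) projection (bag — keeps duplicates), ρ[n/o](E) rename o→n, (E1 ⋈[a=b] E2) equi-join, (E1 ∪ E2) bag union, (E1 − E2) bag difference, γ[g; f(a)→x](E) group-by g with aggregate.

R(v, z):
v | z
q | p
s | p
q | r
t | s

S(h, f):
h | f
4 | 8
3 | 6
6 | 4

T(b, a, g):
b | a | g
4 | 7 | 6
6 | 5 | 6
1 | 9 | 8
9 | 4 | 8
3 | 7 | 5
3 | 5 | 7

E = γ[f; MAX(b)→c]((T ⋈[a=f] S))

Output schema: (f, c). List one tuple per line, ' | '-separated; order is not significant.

Row counts bottom-up:
  T → 6
  S → 3
  (T ⋈[a=f] S) → 1
  γ[f; MAX(b)→c]((T ⋈[a=f] S)) → 1

== RESULT ==
f | c
4 | 9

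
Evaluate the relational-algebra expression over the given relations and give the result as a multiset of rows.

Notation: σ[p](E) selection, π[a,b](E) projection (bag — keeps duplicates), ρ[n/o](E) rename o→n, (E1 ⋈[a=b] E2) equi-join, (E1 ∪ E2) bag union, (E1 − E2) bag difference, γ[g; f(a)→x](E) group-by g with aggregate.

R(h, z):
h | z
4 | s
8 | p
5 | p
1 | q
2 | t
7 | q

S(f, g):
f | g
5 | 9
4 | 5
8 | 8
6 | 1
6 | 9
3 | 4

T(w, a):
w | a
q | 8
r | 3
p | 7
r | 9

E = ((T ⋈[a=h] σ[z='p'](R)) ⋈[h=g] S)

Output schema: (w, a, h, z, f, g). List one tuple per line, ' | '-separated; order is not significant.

Stepwise |·|:
  T → 4
  R → 6
  σ[z='p'](R) → 2
  (T ⋈[a=h] σ[z='p'](R)) → 1
  S → 6
  ((T ⋈[a=h] σ[z='p'](R)) ⋈[h=g] S) → 1

== RESULT ==
w | a | h | z | f | g
q | 8 | 8 | p | 8 | 8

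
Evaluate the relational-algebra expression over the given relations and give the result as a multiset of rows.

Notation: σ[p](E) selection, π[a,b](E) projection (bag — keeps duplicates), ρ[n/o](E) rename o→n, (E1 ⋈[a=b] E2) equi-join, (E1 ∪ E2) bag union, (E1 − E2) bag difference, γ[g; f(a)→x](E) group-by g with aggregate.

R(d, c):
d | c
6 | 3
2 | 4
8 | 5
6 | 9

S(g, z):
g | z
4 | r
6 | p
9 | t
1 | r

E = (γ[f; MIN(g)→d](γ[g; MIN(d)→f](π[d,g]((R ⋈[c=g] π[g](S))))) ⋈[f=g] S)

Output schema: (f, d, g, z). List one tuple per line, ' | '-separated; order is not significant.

Stepwise |·|:
  R → 4
  S → 4
  π[g](S) → 4
  (R ⋈[c=g] π[g](S)) → 2
  π[d,g]((R ⋈[c=g] π[g](S))) → 2
  γ[g; MIN(d)→f](π[d,g]((R ⋈[c=g] π[g](S)))) → 2
  γ[f; MIN(g)→d](γ[g; MIN(d)→f](π[d,g]((R ⋈[c=g] π[g](S))))) → 2
  S → 4
  (γ[f; MIN(g)→d](γ[g; MIN(d)→f](π[d,g]((R ⋈[c=g] π[g](S))))) ⋈[f=g] S) → 1

== RESULT ==
f | d | g | z
6 | 9 | 6 | p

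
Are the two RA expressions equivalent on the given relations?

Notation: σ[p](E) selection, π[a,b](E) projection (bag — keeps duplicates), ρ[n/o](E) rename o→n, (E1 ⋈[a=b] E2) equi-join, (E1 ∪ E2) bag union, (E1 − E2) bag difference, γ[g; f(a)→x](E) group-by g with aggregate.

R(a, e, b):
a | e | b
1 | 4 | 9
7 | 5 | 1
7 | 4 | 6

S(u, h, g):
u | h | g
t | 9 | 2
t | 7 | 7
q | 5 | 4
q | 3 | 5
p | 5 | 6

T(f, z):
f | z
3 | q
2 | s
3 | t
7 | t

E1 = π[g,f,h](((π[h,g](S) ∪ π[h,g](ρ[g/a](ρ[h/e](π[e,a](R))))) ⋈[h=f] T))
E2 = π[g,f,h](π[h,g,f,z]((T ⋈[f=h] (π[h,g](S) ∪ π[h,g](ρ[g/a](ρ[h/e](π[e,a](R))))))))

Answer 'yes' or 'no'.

E1 per-node cardinality:
  S → 5
  π[h,g](S) → 5
  R → 3
  π[e,a](R) → 3
  ρ[h/e](π[e,a](R)) → 3
  ρ[g/a](ρ[h/e](π[e,a](R))) → 3
  π[h,g](ρ[g/a](ρ[h/e](π[e,a](R)))) → 3
  (π[h,g](S) ∪ π[h,g](ρ[g/a](ρ[h/e](π[e,a](R))))) → 8
  T → 4
  ((π[h,g](S) ∪ π[h,g](ρ[g/a](ρ[h/e](π[e,a](R))))) ⋈[h=f] T) → 3
  π[g,f,h](((π[h,g](S) ∪ π[h,g](ρ[g/a](ρ[h/e](π[e,a](R))))) ⋈[h=f] T)) → 3
E2 per-node cardinality:
  T → 4
  S → 5
  π[h,g](S) → 5
  R → 3
  π[e,a](R) → 3
  ρ[h/e](π[e,a](R)) → 3
  ρ[g/a](ρ[h/e](π[e,a](R))) → 3
  π[h,g](ρ[g/a](ρ[h/e](π[e,a](R)))) → 3
  (π[h,g](S) ∪ π[h,g](ρ[g/a](ρ[h/e](π[e,a](R))))) → 8
  (T ⋈[f=h] (π[h,g](S) ∪ π[h,g](ρ[g/a](ρ[h/e](π[e,a](R)))))) → 3
  π[h,g,f,z]((T ⋈[f=h] (π[h,g](S) ∪ π[h,g](ρ[g/a](ρ[h/e](π[e,a](R))))))) → 3
  π[g,f,h](π[h,g,f,z]((T ⋈[f=h] (π[h,g](S) ∪ π[h,g](ρ[g/a](ρ[h/e](π[e,a](R)))))))) → 3

E1 and E2 produce the same multiset:
g | f | h
5 | 3 | 3
5 | 3 | 3
7 | 7 | 7

yes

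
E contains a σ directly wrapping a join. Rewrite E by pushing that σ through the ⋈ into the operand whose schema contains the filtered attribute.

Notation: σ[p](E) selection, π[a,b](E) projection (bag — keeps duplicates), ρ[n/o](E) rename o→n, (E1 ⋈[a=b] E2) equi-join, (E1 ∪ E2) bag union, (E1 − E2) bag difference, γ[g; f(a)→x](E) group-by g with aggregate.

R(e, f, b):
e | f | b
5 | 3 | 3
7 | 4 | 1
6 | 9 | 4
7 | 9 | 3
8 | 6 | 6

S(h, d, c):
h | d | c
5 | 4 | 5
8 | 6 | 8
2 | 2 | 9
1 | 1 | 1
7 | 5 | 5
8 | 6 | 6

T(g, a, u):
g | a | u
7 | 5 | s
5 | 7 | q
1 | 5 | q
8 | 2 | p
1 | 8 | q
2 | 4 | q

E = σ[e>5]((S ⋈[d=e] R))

σ filters on e, owned by the right side.
E' = (S ⋈[d=e] σ[e>5](R))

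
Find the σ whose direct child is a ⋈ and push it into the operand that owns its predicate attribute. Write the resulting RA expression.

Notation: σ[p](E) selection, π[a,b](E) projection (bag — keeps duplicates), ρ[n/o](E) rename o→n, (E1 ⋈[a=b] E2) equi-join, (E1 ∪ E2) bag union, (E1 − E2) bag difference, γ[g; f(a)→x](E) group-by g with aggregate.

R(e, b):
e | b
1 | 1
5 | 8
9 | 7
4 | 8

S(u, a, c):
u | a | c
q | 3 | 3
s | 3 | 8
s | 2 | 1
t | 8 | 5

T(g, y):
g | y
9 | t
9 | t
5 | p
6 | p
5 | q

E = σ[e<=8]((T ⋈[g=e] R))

σ filters on e, owned by the right side.
E' = (T ⋈[g=e] σ[e<=8](R))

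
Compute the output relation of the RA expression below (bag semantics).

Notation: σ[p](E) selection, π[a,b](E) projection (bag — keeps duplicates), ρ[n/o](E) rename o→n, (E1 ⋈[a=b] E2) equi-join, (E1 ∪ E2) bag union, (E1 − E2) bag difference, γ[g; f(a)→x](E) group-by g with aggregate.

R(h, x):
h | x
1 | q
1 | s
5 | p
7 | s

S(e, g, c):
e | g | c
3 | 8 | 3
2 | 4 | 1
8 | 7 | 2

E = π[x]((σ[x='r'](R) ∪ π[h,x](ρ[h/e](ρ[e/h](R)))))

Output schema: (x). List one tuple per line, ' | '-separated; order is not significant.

Stepwise |·|:
  R → 4
  σ[x='r'](R) → 0
  R → 4
  ρ[e/h](R) → 4
  ρ[h/e](ρ[e/h](R)) → 4
  π[h,x](ρ[h/e](ρ[e/h](R))) → 4
  (σ[x='r'](R) ∪ π[h,x](ρ[h/e](ρ[e/h](R)))) → 4
  π[x]((σ[x='r'](R) ∪ π[h,x](ρ[h/e](ρ[e/h](R))))) → 4

== RESULT ==
x
p
q
s
s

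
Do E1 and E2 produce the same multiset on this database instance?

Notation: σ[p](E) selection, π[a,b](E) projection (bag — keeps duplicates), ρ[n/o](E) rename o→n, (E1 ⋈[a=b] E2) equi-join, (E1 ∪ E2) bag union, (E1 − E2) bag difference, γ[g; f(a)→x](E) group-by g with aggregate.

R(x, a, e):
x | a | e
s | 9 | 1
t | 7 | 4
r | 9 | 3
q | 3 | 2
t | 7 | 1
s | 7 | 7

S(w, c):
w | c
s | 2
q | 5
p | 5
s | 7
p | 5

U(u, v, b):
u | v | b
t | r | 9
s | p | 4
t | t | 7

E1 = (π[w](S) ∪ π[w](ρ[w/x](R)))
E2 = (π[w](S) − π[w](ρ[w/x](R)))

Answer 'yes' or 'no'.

E1 row counts bottom-up:
  S → 5
  π[w](S) → 5
  R → 6
  ρ[w/x](R) → 6
  π[w](ρ[w/x](R)) → 6
  (π[w](S) ∪ π[w](ρ[w/x](R))) → 11
E2 row counts bottom-up:
  S → 5
  π[w](S) → 5
  R → 6
  ρ[w/x](R) → 6
  π[w](ρ[w/x](R)) → 6
  (π[w](S) − π[w](ρ[w/x](R))) → 2

E1 result:
w
p
p
q
q
r
s
s
s
s
t
t
E2 result:
w
p
p
Witness: ('t',) appears 2× in E1 but 0× in E2.

no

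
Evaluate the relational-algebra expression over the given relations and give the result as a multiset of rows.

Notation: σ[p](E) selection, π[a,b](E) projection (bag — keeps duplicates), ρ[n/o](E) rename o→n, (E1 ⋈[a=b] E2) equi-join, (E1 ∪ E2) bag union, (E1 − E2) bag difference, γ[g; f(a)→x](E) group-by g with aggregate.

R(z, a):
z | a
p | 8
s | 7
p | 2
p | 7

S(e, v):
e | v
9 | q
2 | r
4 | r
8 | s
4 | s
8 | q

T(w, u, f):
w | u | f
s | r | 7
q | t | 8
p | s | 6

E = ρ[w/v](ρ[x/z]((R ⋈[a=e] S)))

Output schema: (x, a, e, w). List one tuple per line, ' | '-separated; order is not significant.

Stepwise |·|:
  R → 4
  S → 6
  (R ⋈[a=e] S) → 3
  ρ[x/z]((R ⋈[a=e] S)) → 3
  ρ[w/v](ρ[x/z]((R ⋈[a=e] S))) → 3

== RESULT ==
x | a | e | w
p | 2 | 2 | r
p | 8 | 8 | q
p | 8 | 8 | s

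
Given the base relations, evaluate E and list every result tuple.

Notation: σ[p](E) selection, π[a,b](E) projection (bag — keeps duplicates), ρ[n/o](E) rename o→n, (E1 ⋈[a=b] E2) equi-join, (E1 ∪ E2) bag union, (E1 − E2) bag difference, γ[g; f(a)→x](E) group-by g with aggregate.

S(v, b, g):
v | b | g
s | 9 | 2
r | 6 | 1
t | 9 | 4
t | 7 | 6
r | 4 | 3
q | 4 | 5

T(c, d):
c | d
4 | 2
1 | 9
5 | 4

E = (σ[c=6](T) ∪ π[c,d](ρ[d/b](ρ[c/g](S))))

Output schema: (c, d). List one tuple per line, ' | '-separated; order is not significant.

Stepwise |·|:
  T → 3
  σ[c=6](T) → 0
  S → 6
  ρ[c/g](S) → 6
  ρ[d/b](ρ[c/g](S)) → 6
  π[c,d](ρ[d/b](ρ[c/g](S))) → 6
  (σ[c=6](T) ∪ π[c,d](ρ[d/b](ρ[c/g](S)))) → 6

== RESULT ==
c | d
1 | 6
2 | 9
3 | 4
4 | 9
5 | 4
6 | 7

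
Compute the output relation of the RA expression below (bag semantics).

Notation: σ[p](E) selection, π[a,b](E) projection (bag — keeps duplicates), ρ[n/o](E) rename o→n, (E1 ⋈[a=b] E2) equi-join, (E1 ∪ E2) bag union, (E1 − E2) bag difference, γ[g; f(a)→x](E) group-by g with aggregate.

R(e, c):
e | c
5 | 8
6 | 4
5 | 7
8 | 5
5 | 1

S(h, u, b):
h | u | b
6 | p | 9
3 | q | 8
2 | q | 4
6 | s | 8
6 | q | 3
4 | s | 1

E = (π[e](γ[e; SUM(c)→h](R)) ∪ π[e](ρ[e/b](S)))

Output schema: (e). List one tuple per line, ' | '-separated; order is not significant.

Subexpression sizes:
  R → 5
  γ[e; SUM(c)→h](R) → 3
  π[e](γ[e; SUM(c)→h](R)) → 3
  S → 6
  ρ[e/b](S) → 6
  π[e](ρ[e/b](S)) → 6
  (π[e](γ[e; SUM(c)→h](R)) ∪ π[e](ρ[e/b](S))) → 9

== RESULT ==
e
1
3
4
5
6
8
8
8
9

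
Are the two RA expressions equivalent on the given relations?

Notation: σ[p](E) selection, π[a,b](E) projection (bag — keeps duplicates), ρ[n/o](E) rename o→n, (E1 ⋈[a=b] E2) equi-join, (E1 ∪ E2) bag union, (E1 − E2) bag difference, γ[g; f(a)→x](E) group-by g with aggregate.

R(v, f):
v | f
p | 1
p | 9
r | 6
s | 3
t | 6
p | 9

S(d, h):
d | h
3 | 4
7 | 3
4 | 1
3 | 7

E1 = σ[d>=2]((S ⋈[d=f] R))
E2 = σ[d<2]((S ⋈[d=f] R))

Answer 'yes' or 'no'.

E1 subexpression sizes:
  S → 4
  R → 6
  (S ⋈[d=f] R) → 2
  σ[d>=2]((S ⋈[d=f] R)) → 2
E2 subexpression sizes:
  S → 4
  R → 6
  (S ⋈[d=f] R) → 2
  σ[d<2]((S ⋈[d=f] R)) → 0

E1 result:
d | h | v | f
3 | 4 | s | 3
3 | 7 | s | 3
E2 result:
d | h | v | f
(0 rows)
Witness: (3, 4, 's', 3) appears 1× in E1 but 0× in E2.

no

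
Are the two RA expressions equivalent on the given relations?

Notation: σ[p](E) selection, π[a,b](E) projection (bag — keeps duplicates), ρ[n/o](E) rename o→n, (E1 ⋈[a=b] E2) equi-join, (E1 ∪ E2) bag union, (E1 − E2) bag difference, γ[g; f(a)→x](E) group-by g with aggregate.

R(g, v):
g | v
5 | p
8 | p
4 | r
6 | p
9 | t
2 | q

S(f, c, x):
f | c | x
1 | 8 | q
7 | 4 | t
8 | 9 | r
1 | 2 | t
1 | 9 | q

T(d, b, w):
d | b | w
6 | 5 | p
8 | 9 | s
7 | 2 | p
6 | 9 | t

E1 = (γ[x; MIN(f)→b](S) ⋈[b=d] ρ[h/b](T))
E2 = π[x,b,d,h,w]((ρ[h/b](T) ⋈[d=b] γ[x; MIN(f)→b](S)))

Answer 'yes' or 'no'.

E1 row counts bottom-up:
  S → 5
  γ[x; MIN(f)→b](S) → 3
  T → 4
  ρ[h/b](T) → 4
  (γ[x; MIN(f)→b](S) ⋈[b=d] ρ[h/b](T)) → 1
E2 row counts bottom-up:
  T → 4
  ρ[h/b](T) → 4
  S → 5
  γ[x; MIN(f)→b](S) → 3
  (ρ[h/b](T) ⋈[d=b] γ[x; MIN(f)→b](S)) → 1
  π[x,b,d,h,w]((ρ[h/b](T) ⋈[d=b] γ[x; MIN(f)→b](S))) → 1

E1 and E2 produce the same multiset:
x | b | d | h | w
r | 8 | 8 | 9 | s

yes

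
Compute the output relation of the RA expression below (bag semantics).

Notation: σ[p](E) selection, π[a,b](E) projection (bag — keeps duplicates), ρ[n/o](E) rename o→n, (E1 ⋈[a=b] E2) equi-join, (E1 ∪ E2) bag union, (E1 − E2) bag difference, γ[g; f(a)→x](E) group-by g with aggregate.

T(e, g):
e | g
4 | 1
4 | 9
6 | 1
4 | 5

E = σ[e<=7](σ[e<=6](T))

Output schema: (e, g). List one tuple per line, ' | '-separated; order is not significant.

Subexpression sizes:
  T → 4
  σ[e<=6](T) → 4
  σ[e<=7](σ[e<=6](T)) → 4

== RESULT ==
e | g
4 | 1
4 | 5
4 | 9
6 | 1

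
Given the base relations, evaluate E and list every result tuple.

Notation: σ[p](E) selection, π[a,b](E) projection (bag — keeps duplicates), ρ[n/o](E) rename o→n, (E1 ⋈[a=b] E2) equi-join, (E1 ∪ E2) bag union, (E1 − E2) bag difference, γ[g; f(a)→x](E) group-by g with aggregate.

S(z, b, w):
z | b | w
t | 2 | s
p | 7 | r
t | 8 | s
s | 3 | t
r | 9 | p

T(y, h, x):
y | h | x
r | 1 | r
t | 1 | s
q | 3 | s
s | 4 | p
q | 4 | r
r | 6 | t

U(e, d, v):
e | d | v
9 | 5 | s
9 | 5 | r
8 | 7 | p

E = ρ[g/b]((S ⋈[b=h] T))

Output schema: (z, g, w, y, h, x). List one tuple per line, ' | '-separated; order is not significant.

Subexpression sizes:
  S → 5
  T → 6
  (S ⋈[b=h] T) → 1
  ρ[g/b]((S ⋈[b=h] T)) → 1

== RESULT ==
z | g | w | y | h | x
s | 3 | t | q | 3 | s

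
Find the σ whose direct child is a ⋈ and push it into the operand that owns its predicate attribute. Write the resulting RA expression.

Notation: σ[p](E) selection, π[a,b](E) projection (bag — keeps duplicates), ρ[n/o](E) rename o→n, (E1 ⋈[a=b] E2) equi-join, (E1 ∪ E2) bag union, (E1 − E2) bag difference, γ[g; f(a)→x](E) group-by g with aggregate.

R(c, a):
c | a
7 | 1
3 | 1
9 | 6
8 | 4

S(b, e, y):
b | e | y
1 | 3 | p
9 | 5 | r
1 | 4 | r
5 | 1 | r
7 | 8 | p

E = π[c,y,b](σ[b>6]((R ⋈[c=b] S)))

σ filters on b, owned by the right side.
E' = π[c,y,b]((R ⋈[c=b] σ[b>6](S)))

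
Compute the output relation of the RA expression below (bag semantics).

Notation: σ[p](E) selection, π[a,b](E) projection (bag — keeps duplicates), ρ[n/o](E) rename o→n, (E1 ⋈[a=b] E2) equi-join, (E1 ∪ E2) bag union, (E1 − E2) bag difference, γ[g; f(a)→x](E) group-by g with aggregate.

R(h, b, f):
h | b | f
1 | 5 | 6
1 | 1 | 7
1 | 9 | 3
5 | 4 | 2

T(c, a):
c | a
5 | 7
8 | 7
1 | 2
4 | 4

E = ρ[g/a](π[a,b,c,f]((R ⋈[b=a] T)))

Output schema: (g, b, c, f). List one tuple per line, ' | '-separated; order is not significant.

Stepwise |·|:
  R → 4
  T → 4
  (R ⋈[b=a] T) → 1
  π[a,b,c,f]((R ⋈[b=a] T)) → 1
  ρ[g/a](π[a,b,c,f]((R ⋈[b=a] T))) → 1

== RESULT ==
g | b | c | f
4 | 4 | 4 | 2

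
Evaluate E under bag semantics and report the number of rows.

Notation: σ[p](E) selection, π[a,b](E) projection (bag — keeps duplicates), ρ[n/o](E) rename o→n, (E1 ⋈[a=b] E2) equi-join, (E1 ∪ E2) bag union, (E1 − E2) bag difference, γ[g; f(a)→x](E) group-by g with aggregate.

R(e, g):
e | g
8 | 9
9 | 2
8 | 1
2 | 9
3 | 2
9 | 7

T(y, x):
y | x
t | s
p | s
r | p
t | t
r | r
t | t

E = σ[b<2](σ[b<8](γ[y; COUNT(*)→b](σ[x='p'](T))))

Stepwise |·|:
  T → 6
  σ[x='p'](T) → 1
  γ[y; COUNT(*)→b](σ[x='p'](T)) → 1
  σ[b<8](γ[y; COUNT(*)→b](σ[x='p'](T))) → 1
  σ[b<2](σ[b<8](γ[y; COUNT(*)→b](σ[x='p'](T)))) → 1

|E| = 1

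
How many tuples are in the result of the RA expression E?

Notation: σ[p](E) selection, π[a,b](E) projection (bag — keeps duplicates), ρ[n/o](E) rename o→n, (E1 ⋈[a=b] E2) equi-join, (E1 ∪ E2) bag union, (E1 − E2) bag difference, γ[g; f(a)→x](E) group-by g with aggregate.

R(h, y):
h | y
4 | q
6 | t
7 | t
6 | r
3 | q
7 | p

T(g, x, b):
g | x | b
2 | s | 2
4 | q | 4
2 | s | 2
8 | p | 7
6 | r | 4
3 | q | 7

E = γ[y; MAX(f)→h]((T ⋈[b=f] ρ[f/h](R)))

Row counts bottom-up:
  T → 6
  R → 6
  ρ[f/h](R) → 6
  (T ⋈[b=f] ρ[f/h](R)) → 6
  γ[y; MAX(f)→h]((T ⋈[b=f] ρ[f/h](R))) → 3

|E| = 3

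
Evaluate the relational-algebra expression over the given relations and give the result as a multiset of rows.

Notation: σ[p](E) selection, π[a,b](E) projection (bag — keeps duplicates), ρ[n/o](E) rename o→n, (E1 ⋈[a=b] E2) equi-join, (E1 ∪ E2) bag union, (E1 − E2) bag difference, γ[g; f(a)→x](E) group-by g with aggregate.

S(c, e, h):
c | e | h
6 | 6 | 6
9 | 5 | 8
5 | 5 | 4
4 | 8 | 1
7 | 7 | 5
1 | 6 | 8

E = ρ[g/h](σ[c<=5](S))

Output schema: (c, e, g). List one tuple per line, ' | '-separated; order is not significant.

Per-node cardinality:
  S → 6
  σ[c<=5](S) → 3
  ρ[g/h](σ[c<=5](S)) → 3

== RESULT ==
c | e | g
1 | 6 | 8
4 | 8 | 1
5 | 5 | 4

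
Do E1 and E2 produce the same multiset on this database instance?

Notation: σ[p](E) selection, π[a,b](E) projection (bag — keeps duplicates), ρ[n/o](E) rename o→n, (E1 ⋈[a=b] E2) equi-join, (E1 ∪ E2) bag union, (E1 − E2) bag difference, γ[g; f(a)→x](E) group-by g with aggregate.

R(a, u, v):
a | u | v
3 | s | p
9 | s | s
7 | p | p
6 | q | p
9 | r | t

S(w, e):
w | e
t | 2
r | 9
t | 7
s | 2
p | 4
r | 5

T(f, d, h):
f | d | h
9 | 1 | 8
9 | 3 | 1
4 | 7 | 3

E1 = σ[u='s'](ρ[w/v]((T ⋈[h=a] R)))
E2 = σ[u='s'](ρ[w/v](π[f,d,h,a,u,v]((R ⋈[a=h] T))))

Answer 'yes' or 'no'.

E1 stepwise |·|:
  T → 3
  R → 5
  (T ⋈[h=a] R) → 1
  ρ[w/v]((T ⋈[h=a] R)) → 1
  σ[u='s'](ρ[w/v]((T ⋈[h=a] R))) → 1
E2 stepwise |·|:
  R → 5
  T → 3
  (R ⋈[a=h] T) → 1
  π[f,d,h,a,u,v]((R ⋈[a=h] T)) → 1
  ρ[w/v](π[f,d,h,a,u,v]((R ⋈[a=h] T))) → 1
  σ[u='s'](ρ[w/v](π[f,d,h,a,u,v]((R ⋈[a=h] T)))) → 1

E1 and E2 produce the same multiset:
f | d | h | a | u | w
4 | 7 | 3 | 3 | s | p

yes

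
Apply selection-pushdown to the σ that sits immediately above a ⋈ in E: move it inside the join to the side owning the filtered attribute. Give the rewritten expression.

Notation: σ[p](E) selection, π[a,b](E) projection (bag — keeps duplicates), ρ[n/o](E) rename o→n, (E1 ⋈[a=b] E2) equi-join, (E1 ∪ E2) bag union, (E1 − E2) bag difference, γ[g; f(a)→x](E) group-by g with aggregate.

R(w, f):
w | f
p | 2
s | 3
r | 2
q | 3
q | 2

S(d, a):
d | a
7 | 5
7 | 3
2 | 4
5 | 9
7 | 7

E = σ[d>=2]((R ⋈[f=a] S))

σ filters on d, owned by the right side.
E' = (R ⋈[f=a] σ[d>=2](S))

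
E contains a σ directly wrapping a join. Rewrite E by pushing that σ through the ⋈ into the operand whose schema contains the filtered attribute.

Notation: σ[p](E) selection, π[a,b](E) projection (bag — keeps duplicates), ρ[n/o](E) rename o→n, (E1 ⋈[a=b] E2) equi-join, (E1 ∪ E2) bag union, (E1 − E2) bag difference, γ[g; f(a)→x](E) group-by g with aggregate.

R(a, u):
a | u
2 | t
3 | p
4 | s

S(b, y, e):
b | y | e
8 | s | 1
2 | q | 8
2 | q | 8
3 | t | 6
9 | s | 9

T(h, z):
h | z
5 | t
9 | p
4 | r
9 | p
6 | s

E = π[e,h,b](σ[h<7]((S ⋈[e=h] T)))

σ filters on h, owned by the right side.
E' = π[e,h,b]((S ⋈[e=h] σ[h<7](T)))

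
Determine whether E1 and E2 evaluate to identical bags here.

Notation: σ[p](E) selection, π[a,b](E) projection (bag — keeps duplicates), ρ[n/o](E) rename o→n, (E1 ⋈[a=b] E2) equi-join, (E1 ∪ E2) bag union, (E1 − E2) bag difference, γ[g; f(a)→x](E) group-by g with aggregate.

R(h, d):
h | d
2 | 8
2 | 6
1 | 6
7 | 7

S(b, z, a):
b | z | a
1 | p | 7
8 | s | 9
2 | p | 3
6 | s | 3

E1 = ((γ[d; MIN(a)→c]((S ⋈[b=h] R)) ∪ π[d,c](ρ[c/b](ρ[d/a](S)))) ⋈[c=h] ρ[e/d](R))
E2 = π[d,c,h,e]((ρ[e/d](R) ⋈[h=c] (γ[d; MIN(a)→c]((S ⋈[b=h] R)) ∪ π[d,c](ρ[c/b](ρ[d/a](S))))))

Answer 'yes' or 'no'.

E1 subexpression sizes:
  S → 4
  R → 4
  (S ⋈[b=h] R) → 3
  γ[d; MIN(a)→c]((S ⋈[b=h] R)) → 2
  S → 4
  ρ[d/a](S) → 4
  ρ[c/b](ρ[d/a](S)) → 4
  π[d,c](ρ[c/b](ρ[d/a](S))) → 4
  (γ[d; MIN(a)→c]((S ⋈[b=h] R)) ∪ π[d,c](ρ[c/b](ρ[d/a](S)))) → 6
  R → 4
  ρ[e/d](R) → 4
  ((γ[d; MIN(a)→c]((S ⋈[b=h] R)) ∪ π[d,c](ρ[c/b](ρ[d/a](S)))) ⋈[c=h] ρ[e/d](R)) → 3
E2 subexpression sizes:
  R → 4
  ρ[e/d](R) → 4
  S → 4
  R → 4
  (S ⋈[b=h] R) → 3
  γ[d; MIN(a)→c]((S ⋈[b=h] R)) → 2
  S → 4
  ρ[d/a](S) → 4
  ρ[c/b](ρ[d/a](S)) → 4
  π[d,c](ρ[c/b](ρ[d/a](S))) → 4
  (γ[d; MIN(a)→c]((S ⋈[b=h] R)) ∪ π[d,c](ρ[c/b](ρ[d/a](S)))) → 6
  (ρ[e/d](R) ⋈[h=c] (γ[d; MIN(a)→c]((S ⋈[b=h] R)) ∪ π[d,c](ρ[c/b](ρ[d/a](S))))) → 3
  π[d,c,h,e]((ρ[e/d](R) ⋈[h=c] (γ[d; MIN(a)→c]((S ⋈[b=h] R)) ∪ π[d,c](ρ[c/b](ρ[d/a](S)))))) → 3

E1 and E2 produce the same multiset:
d | c | h | e
3 | 2 | 2 | 6
3 | 2 | 2 | 8
7 | 1 | 1 | 6

yes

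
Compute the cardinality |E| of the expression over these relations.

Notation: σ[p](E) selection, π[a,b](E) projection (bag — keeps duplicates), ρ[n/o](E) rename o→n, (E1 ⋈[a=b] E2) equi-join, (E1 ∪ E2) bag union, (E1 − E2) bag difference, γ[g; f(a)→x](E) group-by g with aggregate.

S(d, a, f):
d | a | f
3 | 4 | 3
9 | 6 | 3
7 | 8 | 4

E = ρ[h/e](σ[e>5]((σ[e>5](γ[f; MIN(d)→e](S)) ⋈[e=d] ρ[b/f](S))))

Stepwise |·|:
  S → 3
  γ[f; MIN(d)→e](S) → 2
  σ[e>5](γ[f; MIN(d)→e](S)) → 1
  S → 3
  ρ[b/f](S) → 3
  (σ[e>5](γ[f; MIN(d)→e](S)) ⋈[e=d] ρ[b/f](S)) → 1
  σ[e>5]((σ[e>5](γ[f; MIN(d)→e](S)) ⋈[e=d] ρ[b/f](S))) → 1
  ρ[h/e](σ[e>5]((σ[e>5](γ[f; MIN(d)→e](S)) ⋈[e=d] ρ[b/f](S)))) → 1

|E| = 1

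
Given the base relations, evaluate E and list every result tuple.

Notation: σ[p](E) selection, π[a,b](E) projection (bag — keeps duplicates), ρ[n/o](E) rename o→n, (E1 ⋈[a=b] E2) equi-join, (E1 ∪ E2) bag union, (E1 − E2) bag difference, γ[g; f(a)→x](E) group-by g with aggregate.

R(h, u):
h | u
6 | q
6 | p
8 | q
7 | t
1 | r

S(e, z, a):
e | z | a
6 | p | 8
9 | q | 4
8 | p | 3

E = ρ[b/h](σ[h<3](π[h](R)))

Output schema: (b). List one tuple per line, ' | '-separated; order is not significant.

Row counts bottom-up:
  R → 5
  π[h](R) → 5
  σ[h<3](π[h](R)) → 1
  ρ[b/h](σ[h<3](π[h](R))) → 1

== RESULT ==
b
1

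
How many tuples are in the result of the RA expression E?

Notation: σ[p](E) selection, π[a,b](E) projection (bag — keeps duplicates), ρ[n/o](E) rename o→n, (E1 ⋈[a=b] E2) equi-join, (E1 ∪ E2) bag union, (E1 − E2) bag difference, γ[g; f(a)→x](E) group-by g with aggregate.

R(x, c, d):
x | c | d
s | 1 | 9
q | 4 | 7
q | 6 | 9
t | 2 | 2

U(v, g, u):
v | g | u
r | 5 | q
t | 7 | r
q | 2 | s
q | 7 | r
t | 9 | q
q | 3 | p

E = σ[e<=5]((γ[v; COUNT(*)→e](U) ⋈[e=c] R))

Row counts bottom-up:
  U → 6
  γ[v; COUNT(*)→e](U) → 3
  R → 4
  (γ[v; COUNT(*)→e](U) ⋈[e=c] R) → 2
  σ[e<=5]((γ[v; COUNT(*)→e](U) ⋈[e=c] R)) → 2

|E| = 2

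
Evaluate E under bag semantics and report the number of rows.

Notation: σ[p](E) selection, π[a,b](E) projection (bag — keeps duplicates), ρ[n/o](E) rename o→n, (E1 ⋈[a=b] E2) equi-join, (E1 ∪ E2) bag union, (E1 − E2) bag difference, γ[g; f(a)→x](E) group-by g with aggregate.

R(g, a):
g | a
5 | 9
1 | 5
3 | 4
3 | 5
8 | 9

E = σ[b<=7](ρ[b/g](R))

Stepwise |·|:
  R → 5
  ρ[b/g](R) → 5
  σ[b<=7](ρ[b/g](R)) → 4

|E| = 4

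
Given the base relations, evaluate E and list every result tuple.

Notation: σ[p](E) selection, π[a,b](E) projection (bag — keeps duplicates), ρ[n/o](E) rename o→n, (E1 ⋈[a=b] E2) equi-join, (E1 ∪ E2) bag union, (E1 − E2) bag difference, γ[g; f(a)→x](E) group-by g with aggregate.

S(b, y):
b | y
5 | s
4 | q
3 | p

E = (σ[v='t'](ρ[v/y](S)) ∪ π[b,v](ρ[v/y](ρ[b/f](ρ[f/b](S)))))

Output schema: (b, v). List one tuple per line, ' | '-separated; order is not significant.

Subexpression sizes:
  S → 3
  ρ[v/y](S) → 3
  σ[v='t'](ρ[v/y](S)) → 0
  S → 3
  ρ[f/b](S) → 3
  ρ[b/f](ρ[f/b](S)) → 3
  ρ[v/y](ρ[b/f](ρ[f/b](S))) → 3
  π[b,v](ρ[v/y](ρ[b/f](ρ[f/b](S)))) → 3
  (σ[v='t'](ρ[v/y](S)) ∪ π[b,v](ρ[v/y](ρ[b/f](ρ[f/b](S))))) → 3

== RESULT ==
b | v
3 | p
4 | q
5 | s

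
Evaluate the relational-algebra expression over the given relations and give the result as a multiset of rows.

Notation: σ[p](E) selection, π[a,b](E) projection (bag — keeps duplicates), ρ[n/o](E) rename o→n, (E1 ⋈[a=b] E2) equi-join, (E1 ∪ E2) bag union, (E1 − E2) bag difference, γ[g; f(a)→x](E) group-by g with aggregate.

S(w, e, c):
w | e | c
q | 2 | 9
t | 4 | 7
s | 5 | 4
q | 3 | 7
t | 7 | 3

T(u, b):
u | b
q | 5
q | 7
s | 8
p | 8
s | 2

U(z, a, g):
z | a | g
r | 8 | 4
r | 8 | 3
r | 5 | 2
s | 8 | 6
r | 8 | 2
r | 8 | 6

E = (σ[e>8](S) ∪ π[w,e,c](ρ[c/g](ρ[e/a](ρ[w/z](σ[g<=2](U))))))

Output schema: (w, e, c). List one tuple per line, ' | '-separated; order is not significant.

Subexpression sizes:
  S → 5
  σ[e>8](S) → 0
  U → 6
  σ[g<=2](U) → 2
  ρ[w/z](σ[g<=2](U)) → 2
  ρ[e/a](ρ[w/z](σ[g<=2](U))) → 2
  ρ[c/g](ρ[e/a](ρ[w/z](σ[g<=2](U)))) → 2
  π[w,e,c](ρ[c/g](ρ[e/a](ρ[w/z](σ[g<=2](U))))) → 2
  (σ[e>8](S) ∪ π[w,e,c](ρ[c/g](ρ[e/a](ρ[w/z](σ[g<=2](U)))))) → 2

== RESULT ==
w | e | c
r | 5 | 2
r | 8 | 2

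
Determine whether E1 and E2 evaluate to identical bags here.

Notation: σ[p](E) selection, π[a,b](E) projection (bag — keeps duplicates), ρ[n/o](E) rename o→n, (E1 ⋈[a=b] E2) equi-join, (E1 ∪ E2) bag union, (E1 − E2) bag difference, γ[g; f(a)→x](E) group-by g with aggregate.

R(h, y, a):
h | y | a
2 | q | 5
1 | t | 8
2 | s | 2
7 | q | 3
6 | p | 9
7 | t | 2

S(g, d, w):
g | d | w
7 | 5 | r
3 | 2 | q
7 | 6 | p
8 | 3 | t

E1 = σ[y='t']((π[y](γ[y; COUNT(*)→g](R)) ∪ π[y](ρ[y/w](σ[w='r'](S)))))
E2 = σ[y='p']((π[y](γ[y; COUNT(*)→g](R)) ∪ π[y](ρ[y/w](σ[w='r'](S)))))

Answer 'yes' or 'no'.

E1 row counts bottom-up:
  R → 6
  γ[y; COUNT(*)→g](R) → 4
  π[y](γ[y; COUNT(*)→g](R)) → 4
  S → 4
  σ[w='r'](S) → 1
  ρ[y/w](σ[w='r'](S)) → 1
  π[y](ρ[y/w](σ[w='r'](S))) → 1
  (π[y](γ[y; COUNT(*)→g](R)) ∪ π[y](ρ[y/w](σ[w='r'](S)))) → 5
  σ[y='t']((π[y](γ[y; COUNT(*)→g](R)) ∪ π[y](ρ[y/w](σ[w='r'](S))))) → 1
E2 row counts bottom-up:
  R → 6
  γ[y; COUNT(*)→g](R) → 4
  π[y](γ[y; COUNT(*)→g](R)) → 4
  S → 4
  σ[w='r'](S) → 1
  ρ[y/w](σ[w='r'](S)) → 1
  π[y](ρ[y/w](σ[w='r'](S))) → 1
  (π[y](γ[y; COUNT(*)→g](R)) ∪ π[y](ρ[y/w](σ[w='r'](S)))) → 5
  σ[y='p']((π[y](γ[y; COUNT(*)→g](R)) ∪ π[y](ρ[y/w](σ[w='r'](S))))) → 1

E1 result:
y
t
E2 result:
y
p
Witness: ('p',) appears 0× in E1 but 1× in E2.

no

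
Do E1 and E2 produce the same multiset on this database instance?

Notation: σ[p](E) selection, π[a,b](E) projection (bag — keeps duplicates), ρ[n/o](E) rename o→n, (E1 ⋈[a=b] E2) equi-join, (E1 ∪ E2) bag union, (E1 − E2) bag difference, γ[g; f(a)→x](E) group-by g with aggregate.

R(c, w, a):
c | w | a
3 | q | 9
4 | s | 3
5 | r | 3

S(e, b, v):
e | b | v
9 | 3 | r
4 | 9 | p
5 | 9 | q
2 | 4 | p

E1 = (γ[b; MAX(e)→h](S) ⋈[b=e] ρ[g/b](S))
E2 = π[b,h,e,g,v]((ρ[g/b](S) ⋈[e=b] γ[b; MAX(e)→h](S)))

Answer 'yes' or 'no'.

E1 per-node cardinality:
  S → 4
  γ[b; MAX(e)→h](S) → 3
  S → 4
  ρ[g/b](S) → 4
  (γ[b; MAX(e)→h](S) ⋈[b=e] ρ[g/b](S)) → 2
E2 per-node cardinality:
  S → 4
  ρ[g/b](S) → 4
  S → 4
  γ[b; MAX(e)→h](S) → 3
  (ρ[g/b](S) ⋈[e=b] γ[b; MAX(e)→h](S)) → 2
  π[b,h,e,g,v]((ρ[g/b](S) ⋈[e=b] γ[b; MAX(e)→h](S))) → 2

E1 and E2 produce the same multiset:
b | h | e | g | v
4 | 2 | 4 | 9 | p
9 | 5 | 9 | 3 | r

yes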